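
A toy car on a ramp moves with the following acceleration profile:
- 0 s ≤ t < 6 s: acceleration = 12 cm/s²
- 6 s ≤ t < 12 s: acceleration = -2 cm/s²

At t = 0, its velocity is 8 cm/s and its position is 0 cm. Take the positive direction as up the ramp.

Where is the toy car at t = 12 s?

708 cm

On each constant-a segment, Δv = aΔt and Δx = v₀Δt + ½aΔt²; chain segment to segment.
0–6 s: v starts 8 cm/s; Δx = 8·6 + ½·12·6² = 264 cm; v ends 80 cm/s.
6–12 s: v starts 80 cm/s; Δx = 80·6 + ½·-2·6² = 444 cm; v ends 68 cm/s.
x(12) = 0 + Σ Δx = 708 cm.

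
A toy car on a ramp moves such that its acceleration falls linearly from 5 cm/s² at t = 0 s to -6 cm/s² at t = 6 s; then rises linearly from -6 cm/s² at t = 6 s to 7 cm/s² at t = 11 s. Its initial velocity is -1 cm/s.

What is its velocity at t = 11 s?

Δv equals the area under the a-t graph; then v = v₀ + Δv.
0–6 s: ½(5 + -6)(6) = -3 cm/s
6–11 s: ½(-6 + 7)(5) = 2.5 cm/s
Δv = -0.5 cm/s, so v(11) = -1 + (-0.5) = -1.5 cm/s.

-1.5 cm/s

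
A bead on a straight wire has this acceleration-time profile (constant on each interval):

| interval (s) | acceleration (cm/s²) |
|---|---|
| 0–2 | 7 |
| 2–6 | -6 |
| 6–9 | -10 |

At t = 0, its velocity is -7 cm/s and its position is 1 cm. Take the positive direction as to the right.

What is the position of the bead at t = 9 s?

-115 cm

On each constant-a segment, Δv = aΔt and Δx = v₀Δt + ½aΔt²; chain segment to segment.
0–2 s: v starts -7 cm/s; Δx = -7·2 + ½·7·2² = 0 cm; v ends 7 cm/s.
2–6 s: v starts 7 cm/s; Δx = 7·4 + ½·-6·4² = -20 cm; v ends -17 cm/s.
6–9 s: v starts -17 cm/s; Δx = -17·3 + ½·-10·3² = -96 cm; v ends -47 cm/s.
x(9) = 1 + Σ Δx = -115 cm.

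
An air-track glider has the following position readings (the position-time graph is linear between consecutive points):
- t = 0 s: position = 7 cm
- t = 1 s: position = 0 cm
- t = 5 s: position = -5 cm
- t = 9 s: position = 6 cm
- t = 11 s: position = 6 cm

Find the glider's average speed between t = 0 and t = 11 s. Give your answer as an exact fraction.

23/11 cm/s

Average speed = (total path length)/(elapsed time); on a piecewise-linear x-t graph the path length is Σ|Δx|.
0–1 s: |Δx| = |0 − 7| = 7 cm
1–5 s: |Δx| = |-5 − 0| = 5 cm
5–9 s: |Δx| = |6 − -5| = 11 cm
9–11 s: |Δx| = |6 − 6| = 0 cm
Total path = 23 cm; average speed = 23/11 = 23/11 cm/s.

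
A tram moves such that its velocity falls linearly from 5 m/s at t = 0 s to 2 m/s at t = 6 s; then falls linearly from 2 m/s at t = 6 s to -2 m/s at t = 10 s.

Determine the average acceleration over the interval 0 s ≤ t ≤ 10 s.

Average acceleration = Δv/Δt = (-2 − 5)/(10 − 0) = -0.7 m/s².

-0.7 m/s²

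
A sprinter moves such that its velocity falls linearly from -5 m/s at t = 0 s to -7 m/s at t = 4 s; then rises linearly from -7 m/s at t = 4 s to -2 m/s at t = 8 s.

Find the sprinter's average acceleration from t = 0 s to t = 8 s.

Average acceleration = Δv/Δt = (-2 − -5)/(8 − 0) = 0.375 m/s².

0.375 m/s²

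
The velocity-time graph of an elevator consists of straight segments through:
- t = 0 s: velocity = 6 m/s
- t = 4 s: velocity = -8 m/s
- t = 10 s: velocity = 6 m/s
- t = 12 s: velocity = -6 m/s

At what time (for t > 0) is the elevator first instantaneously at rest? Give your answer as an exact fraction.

t = 12/7 s

v changes sign on 0–4 s (from 6 to -8); the graph is linear there, so v = 0 at t = 0 + (-6)·(4 − 0)/(-8 − 6) = 12/7 s.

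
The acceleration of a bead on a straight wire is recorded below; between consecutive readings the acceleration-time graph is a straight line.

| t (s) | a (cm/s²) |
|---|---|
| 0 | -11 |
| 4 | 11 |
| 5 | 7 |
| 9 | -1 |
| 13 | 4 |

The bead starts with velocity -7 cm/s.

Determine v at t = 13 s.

Δv equals the area under the a-t graph; then v = v₀ + Δv.
0–4 s: ½(-11 + 11)(4) = 0 cm/s
4–5 s: ½(11 + 7)(1) = 9 cm/s
5–9 s: ½(7 + -1)(4) = 12 cm/s
9–13 s: ½(-1 + 4)(4) = 6 cm/s
Δv = 27 cm/s, so v(13) = -7 + (27) = 20 cm/s.

20 cm/s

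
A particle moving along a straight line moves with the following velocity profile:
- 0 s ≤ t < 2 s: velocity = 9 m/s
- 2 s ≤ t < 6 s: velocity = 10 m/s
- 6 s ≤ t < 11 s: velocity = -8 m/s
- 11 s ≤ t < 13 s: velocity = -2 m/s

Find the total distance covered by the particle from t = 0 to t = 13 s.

102 m

Distance (not displacement) is the total path length: add the absolute areas under v-t.
0–2 s: |9| × 2 = 18 m
2–6 s: |10| × 4 = 40 m
6–11 s: |-8| × 5 = 40 m
11–13 s: |-2| × 2 = 4 m
Total distance = 102 m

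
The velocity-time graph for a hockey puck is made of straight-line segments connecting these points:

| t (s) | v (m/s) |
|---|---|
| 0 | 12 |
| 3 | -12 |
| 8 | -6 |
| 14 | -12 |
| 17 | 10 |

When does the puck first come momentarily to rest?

v changes sign on 0–3 s (from 12 to -12); the graph is linear there, so v = 0 at t = 0 + (-12)·(3 − 0)/(-12 − 12) = 1.5 s.

t = 1.5 s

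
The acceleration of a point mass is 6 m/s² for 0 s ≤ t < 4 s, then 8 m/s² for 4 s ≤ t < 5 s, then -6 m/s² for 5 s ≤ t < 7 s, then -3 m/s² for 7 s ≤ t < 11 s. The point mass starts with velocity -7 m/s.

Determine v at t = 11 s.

Δv equals the area under the a-t graph; then v = v₀ + Δv.
0–4 s: 6 × 4 = 24 m/s
4–5 s: 8 × 1 = 8 m/s
5–7 s: -6 × 2 = -12 m/s
7–11 s: -3 × 4 = -12 m/s
Δv = 8 m/s, so v(11) = -7 + (8) = 1 m/s.

1 m/s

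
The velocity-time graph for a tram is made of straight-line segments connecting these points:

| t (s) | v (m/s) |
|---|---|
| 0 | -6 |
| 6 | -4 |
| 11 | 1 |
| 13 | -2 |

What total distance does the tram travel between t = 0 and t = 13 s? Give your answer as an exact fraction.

Total distance travelled is ∫|v| dt — sum the magnitudes of each area piece.
0–6 s: |½(-6 + -4)(6)| = 30 m
6–11 s: v = 0 at t = 10 s; triangle areas 8 + 0.5 = 8.5 m
11–13 s: v = 0 at t = 35/3 s; triangle areas 1/3 + 4/3 = 5/3 m
Total distance = 241/6 m

241/6 m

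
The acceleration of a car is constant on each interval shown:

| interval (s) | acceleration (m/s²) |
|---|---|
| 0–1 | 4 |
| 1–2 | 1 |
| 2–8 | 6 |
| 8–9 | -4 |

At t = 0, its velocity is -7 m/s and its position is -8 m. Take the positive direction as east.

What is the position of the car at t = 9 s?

On each constant-a segment, Δv = aΔt and Δx = v₀Δt + ½aΔt²; chain segment to segment.
0–1 s: v starts -7 m/s; Δx = -7·1 + ½·4·1² = -5 m; v ends -3 m/s.
1–2 s: v starts -3 m/s; Δx = -3·1 + ½·1·1² = -2.5 m; v ends -2 m/s.
2–8 s: v starts -2 m/s; Δx = -2·6 + ½·6·6² = 96 m; v ends 34 m/s.
8–9 s: v starts 34 m/s; Δx = 34·1 + ½·-4·1² = 32 m; v ends 30 m/s.
x(9) = -8 + Σ Δx = 112.5 m.

112.5 m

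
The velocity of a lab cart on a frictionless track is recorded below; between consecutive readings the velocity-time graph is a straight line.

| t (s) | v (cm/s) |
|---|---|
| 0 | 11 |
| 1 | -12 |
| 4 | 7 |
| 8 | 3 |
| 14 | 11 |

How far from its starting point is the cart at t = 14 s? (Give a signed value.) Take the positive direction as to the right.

Displacement is the signed area under the v-t curve.
0–1 s: ½(11 + -12)(1) = -0.5 cm
1–4 s: ½(-12 + 7)(3) = -7.5 cm
4–8 s: ½(7 + 3)(4) = 20 cm
8–14 s: ½(3 + 11)(6) = 42 cm
Net displacement = 54 cm

54 cm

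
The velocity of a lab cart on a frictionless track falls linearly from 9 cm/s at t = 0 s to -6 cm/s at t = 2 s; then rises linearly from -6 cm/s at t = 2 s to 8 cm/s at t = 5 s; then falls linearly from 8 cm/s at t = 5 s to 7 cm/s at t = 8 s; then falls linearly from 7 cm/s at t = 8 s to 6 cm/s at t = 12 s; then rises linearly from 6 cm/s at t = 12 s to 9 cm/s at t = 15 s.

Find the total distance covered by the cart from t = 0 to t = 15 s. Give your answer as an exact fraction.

Distance (not displacement) is the total path length: add the absolute areas under v-t.
0–2 s: v = 0 at t = 1.2 s; triangle areas 5.4 + 2.4 = 7.8 cm
2–5 s: v = 0 at t = 23/7 s; triangle areas 27/7 + 48/7 = 75/7 cm
5–8 s: |½(8 + 7)(3)| = 22.5 cm
8–12 s: |½(7 + 6)(4)| = 26 cm
12–15 s: |½(6 + 9)(3)| = 22.5 cm
Total distance = 3133/35 cm

3133/35 cm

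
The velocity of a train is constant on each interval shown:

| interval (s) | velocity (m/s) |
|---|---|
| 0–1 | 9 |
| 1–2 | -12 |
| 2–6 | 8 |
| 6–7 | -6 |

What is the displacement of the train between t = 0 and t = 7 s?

Displacement is the signed area under the v-t curve.
0–1 s: 9 × 1 = 9 m
1–2 s: -12 × 1 = -12 m
2–6 s: 8 × 4 = 32 m
6–7 s: -6 × 1 = -6 m
Net displacement = 23 m

23 m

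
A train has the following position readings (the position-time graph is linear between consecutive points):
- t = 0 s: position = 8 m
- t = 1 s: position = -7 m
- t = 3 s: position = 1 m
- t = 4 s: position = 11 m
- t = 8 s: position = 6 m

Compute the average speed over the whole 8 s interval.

4.75 m/s

Average speed = (total path length)/(elapsed time); on a piecewise-linear x-t graph the path length is Σ|Δx|.
0–1 s: |Δx| = |-7 − 8| = 15 m
1–3 s: |Δx| = |1 − -7| = 8 m
3–4 s: |Δx| = |11 − 1| = 10 m
4–8 s: |Δx| = |6 − 11| = 5 m
Total path = 38 m; average speed = 38/8 = 4.75 m/s.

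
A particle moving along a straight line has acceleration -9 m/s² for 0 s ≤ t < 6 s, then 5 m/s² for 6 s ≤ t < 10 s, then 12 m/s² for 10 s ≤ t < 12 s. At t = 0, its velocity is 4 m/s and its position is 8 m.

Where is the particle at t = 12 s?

-326 m

On each constant-a segment, Δv = aΔt and Δx = v₀Δt + ½aΔt²; chain segment to segment.
0–6 s: v starts 4 m/s; Δx = 4·6 + ½·-9·6² = -138 m; v ends -50 m/s.
6–10 s: v starts -50 m/s; Δx = -50·4 + ½·5·4² = -160 m; v ends -30 m/s.
10–12 s: v starts -30 m/s; Δx = -30·2 + ½·12·2² = -36 m; v ends -6 m/s.
x(12) = 8 + Σ Δx = -326 m.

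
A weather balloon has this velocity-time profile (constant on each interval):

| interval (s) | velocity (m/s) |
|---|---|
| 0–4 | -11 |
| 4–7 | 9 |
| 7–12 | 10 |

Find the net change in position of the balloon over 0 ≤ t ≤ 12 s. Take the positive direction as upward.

Net displacement equals the area under the velocity-time graph (areas below the axis count negative).
0–4 s: -11 × 4 = -44 m
4–7 s: 9 × 3 = 27 m
7–12 s: 10 × 5 = 50 m
Net displacement = 33 m

33 m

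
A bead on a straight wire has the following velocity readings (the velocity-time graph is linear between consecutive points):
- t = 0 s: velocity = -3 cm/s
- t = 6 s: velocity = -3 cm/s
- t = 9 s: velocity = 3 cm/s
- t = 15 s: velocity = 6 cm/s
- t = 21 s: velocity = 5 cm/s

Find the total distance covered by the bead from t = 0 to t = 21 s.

Distance (not displacement) is the total path length: add the absolute areas under v-t.
0–6 s: |-3| × 6 = 18 cm
6–9 s: v = 0 at t = 7.5 s; triangle areas 2.25 + 2.25 = 4.5 cm
9–15 s: |½(3 + 6)(6)| = 27 cm
15–21 s: |½(6 + 5)(6)| = 33 cm
Total distance = 82.5 cm

82.5 cm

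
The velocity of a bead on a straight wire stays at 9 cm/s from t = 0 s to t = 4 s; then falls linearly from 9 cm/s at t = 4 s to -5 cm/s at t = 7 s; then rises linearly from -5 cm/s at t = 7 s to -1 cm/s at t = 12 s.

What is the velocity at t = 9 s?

On 7–12 s the graph is linear from -5 to -1 cm/s: v(9) = -5 + (-1 − -5)·(9 − 7)/(12 − 7) = -3.4 cm/s.

-3.4 cm/s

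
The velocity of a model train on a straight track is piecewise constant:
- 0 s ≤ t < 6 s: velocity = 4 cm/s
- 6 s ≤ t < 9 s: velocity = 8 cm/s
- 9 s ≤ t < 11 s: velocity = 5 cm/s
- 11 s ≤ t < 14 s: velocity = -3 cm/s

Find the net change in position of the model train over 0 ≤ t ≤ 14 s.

49 cm

Net displacement equals the area under the velocity-time graph (areas below the axis count negative).
0–6 s: 4 × 6 = 24 cm
6–9 s: 8 × 3 = 24 cm
9–11 s: 5 × 2 = 10 cm
11–14 s: -3 × 3 = -9 cm
Net displacement = 49 cm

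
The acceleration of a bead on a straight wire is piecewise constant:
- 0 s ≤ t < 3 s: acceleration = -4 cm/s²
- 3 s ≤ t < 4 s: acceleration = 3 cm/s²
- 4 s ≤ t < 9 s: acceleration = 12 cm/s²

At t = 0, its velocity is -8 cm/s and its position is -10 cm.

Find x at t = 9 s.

-5.5 cm

On each constant-a segment, Δv = aΔt and Δx = v₀Δt + ½aΔt²; chain segment to segment.
0–3 s: v starts -8 cm/s; Δx = -8·3 + ½·-4·3² = -42 cm; v ends -20 cm/s.
3–4 s: v starts -20 cm/s; Δx = -20·1 + ½·3·1² = -18.5 cm; v ends -17 cm/s.
4–9 s: v starts -17 cm/s; Δx = -17·5 + ½·12·5² = 65 cm; v ends 43 cm/s.
x(9) = -10 + Σ Δx = -5.5 cm.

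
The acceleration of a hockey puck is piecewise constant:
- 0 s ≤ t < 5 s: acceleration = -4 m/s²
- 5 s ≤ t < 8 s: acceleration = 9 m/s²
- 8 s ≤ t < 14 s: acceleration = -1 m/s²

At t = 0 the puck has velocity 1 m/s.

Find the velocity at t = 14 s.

2 m/s

Δv equals the area under the a-t graph; then v = v₀ + Δv.
0–5 s: -4 × 5 = -20 m/s
5–8 s: 9 × 3 = 27 m/s
8–14 s: -1 × 6 = -6 m/s
Δv = 1 m/s, so v(14) = 1 + (1) = 2 m/s.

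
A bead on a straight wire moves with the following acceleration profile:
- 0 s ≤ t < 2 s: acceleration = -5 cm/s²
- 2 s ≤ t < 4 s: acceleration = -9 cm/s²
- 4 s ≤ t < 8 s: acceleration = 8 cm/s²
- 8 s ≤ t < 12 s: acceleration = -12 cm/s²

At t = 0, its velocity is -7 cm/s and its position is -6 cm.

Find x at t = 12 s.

-266 cm

On each constant-a segment, Δv = aΔt and Δx = v₀Δt + ½aΔt²; chain segment to segment.
0–2 s: v starts -7 cm/s; Δx = -7·2 + ½·-5·2² = -24 cm; v ends -17 cm/s.
2–4 s: v starts -17 cm/s; Δx = -17·2 + ½·-9·2² = -52 cm; v ends -35 cm/s.
4–8 s: v starts -35 cm/s; Δx = -35·4 + ½·8·4² = -76 cm; v ends -3 cm/s.
8–12 s: v starts -3 cm/s; Δx = -3·4 + ½·-12·4² = -108 cm; v ends -51 cm/s.
x(12) = -6 + Σ Δx = -266 cm.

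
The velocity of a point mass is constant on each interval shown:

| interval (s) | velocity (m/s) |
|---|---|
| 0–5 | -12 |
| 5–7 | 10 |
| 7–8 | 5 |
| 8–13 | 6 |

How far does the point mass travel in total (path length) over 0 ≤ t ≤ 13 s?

Total distance travelled is ∫|v| dt — sum the magnitudes of each area piece.
0–5 s: |-12| × 5 = 60 m
5–7 s: |10| × 2 = 20 m
7–8 s: |5| × 1 = 5 m
8–13 s: |6| × 5 = 30 m
Total distance = 115 m

115 m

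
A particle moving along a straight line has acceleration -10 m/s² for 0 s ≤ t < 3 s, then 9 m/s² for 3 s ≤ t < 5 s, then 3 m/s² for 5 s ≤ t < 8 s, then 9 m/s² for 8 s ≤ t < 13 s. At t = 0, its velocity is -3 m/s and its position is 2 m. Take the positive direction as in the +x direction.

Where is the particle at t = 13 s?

-49 m

On each constant-a segment, Δv = aΔt and Δx = v₀Δt + ½aΔt²; chain segment to segment.
0–3 s: v starts -3 m/s; Δx = -3·3 + ½·-10·3² = -54 m; v ends -33 m/s.
3–5 s: v starts -33 m/s; Δx = -33·2 + ½·9·2² = -48 m; v ends -15 m/s.
5–8 s: v starts -15 m/s; Δx = -15·3 + ½·3·3² = -31.5 m; v ends -6 m/s.
8–13 s: v starts -6 m/s; Δx = -6·5 + ½·9·5² = 82.5 m; v ends 39 m/s.
x(13) = 2 + Σ Δx = -49 m.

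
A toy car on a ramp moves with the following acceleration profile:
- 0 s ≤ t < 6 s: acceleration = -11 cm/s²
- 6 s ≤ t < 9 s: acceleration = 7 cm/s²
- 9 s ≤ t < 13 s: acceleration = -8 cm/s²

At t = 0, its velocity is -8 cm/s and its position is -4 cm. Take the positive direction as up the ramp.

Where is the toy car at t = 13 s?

On each constant-a segment, Δv = aΔt and Δx = v₀Δt + ½aΔt²; chain segment to segment.
0–6 s: v starts -8 cm/s; Δx = -8·6 + ½·-11·6² = -246 cm; v ends -74 cm/s.
6–9 s: v starts -74 cm/s; Δx = -74·3 + ½·7·3² = -190.5 cm; v ends -53 cm/s.
9–13 s: v starts -53 cm/s; Δx = -53·4 + ½·-8·4² = -276 cm; v ends -85 cm/s.
x(13) = -4 + Σ Δx = -716.5 cm.

-716.5 cm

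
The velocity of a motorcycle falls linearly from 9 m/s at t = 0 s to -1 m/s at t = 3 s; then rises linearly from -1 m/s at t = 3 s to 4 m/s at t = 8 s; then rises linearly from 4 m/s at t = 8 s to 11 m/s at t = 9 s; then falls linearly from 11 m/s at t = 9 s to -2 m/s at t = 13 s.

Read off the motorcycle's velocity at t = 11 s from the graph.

On 9–13 s the graph is linear from 11 to -2 m/s: v(11) = 11 + (-2 − 11)·(11 − 9)/(13 − 9) = 4.5 m/s.

4.5 m/s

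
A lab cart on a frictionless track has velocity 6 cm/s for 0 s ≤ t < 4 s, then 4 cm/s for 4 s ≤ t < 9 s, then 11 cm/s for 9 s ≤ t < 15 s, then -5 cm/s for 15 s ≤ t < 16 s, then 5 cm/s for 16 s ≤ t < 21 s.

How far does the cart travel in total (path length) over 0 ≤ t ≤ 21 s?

Total distance travelled is ∫|v| dt — sum the magnitudes of each area piece.
0–4 s: |6| × 4 = 24 cm
4–9 s: |4| × 5 = 20 cm
9–15 s: |11| × 6 = 66 cm
15–16 s: |-5| × 1 = 5 cm
16–21 s: |5| × 5 = 25 cm
Total distance = 140 cm

140 cm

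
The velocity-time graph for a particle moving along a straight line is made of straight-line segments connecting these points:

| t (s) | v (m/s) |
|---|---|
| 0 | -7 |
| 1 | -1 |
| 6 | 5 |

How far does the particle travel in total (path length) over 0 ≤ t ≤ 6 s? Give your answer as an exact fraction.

Total distance travelled is ∫|v| dt — sum the magnitudes of each area piece.
0–1 s: |½(-7 + -1)(1)| = 4 m
1–6 s: v = 0 at t = 11/6 s; triangle areas 5/12 + 125/12 = 65/6 m
Total distance = 89/6 m

89/6 m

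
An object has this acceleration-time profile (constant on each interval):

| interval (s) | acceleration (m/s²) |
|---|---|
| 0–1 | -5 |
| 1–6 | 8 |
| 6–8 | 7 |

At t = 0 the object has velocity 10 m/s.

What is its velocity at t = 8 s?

59 m/s

Δv equals the area under the a-t graph; then v = v₀ + Δv.
0–1 s: -5 × 1 = -5 m/s
1–6 s: 8 × 5 = 40 m/s
6–8 s: 7 × 2 = 14 m/s
Δv = 49 m/s, so v(8) = 10 + (49) = 59 m/s.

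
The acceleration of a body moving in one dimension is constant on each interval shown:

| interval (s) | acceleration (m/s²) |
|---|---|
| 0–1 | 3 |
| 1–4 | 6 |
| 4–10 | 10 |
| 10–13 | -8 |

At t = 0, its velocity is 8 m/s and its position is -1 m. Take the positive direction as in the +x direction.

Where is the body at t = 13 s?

653.5 m

On each constant-a segment, Δv = aΔt and Δx = v₀Δt + ½aΔt²; chain segment to segment.
0–1 s: v starts 8 m/s; Δx = 8·1 + ½·3·1² = 9.5 m; v ends 11 m/s.
1–4 s: v starts 11 m/s; Δx = 11·3 + ½·6·3² = 60 m; v ends 29 m/s.
4–10 s: v starts 29 m/s; Δx = 29·6 + ½·10·6² = 354 m; v ends 89 m/s.
10–13 s: v starts 89 m/s; Δx = 89·3 + ½·-8·3² = 231 m; v ends 65 m/s.
x(13) = -1 + Σ Δx = 653.5 m.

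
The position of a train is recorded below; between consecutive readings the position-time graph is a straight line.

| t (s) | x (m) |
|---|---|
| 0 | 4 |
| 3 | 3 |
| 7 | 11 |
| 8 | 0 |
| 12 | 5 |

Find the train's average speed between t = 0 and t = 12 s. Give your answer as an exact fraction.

25/12 m/s

Average speed = (total path length)/(elapsed time); on a piecewise-linear x-t graph the path length is Σ|Δx|.
0–3 s: |Δx| = |3 − 4| = 1 m
3–7 s: |Δx| = |11 − 3| = 8 m
7–8 s: |Δx| = |0 − 11| = 11 m
8–12 s: |Δx| = |5 − 0| = 5 m
Total path = 25 m; average speed = 25/12 = 25/12 m/s.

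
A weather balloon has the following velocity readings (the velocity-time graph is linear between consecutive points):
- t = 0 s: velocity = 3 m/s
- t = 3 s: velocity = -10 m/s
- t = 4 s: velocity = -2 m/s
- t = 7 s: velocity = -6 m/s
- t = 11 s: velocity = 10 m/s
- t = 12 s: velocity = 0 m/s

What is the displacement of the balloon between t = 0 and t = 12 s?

-15.5 m

Displacement is the signed area under the v-t curve.
0–3 s: ½(3 + -10)(3) = -10.5 m
3–4 s: ½(-10 + -2)(1) = -6 m
4–7 s: ½(-2 + -6)(3) = -12 m
7–11 s: ½(-6 + 10)(4) = 8 m
11–12 s: ½(10 + 0)(1) = 5 m
Net displacement = -15.5 m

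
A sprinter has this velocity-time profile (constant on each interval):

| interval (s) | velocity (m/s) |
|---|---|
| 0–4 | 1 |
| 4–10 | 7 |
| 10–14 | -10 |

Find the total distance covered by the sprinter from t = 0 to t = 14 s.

Total distance travelled is ∫|v| dt — sum the magnitudes of each area piece.
0–4 s: |1| × 4 = 4 m
4–10 s: |7| × 6 = 42 m
10–14 s: |-10| × 4 = 40 m
Total distance = 86 m

86 m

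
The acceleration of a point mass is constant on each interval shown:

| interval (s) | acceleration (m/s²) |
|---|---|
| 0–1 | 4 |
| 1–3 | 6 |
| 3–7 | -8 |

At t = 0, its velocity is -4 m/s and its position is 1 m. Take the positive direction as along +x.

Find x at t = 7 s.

On each constant-a segment, Δv = aΔt and Δx = v₀Δt + ½aΔt²; chain segment to segment.
0–1 s: v starts -4 m/s; Δx = -4·1 + ½·4·1² = -2 m; v ends 0 m/s.
1–3 s: v starts 0 m/s; Δx = 0·2 + ½·6·2² = 12 m; v ends 12 m/s.
3–7 s: v starts 12 m/s; Δx = 12·4 + ½·-8·4² = -16 m; v ends -20 m/s.
x(7) = 1 + Σ Δx = -5 m.

-5 m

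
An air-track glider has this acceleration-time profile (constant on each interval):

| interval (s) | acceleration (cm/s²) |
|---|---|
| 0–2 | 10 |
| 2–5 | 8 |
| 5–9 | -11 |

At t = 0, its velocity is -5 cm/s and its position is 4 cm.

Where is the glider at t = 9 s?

On each constant-a segment, Δv = aΔt and Δx = v₀Δt + ½aΔt²; chain segment to segment.
0–2 s: v starts -5 cm/s; Δx = -5·2 + ½·10·2² = 10 cm; v ends 15 cm/s.
2–5 s: v starts 15 cm/s; Δx = 15·3 + ½·8·3² = 81 cm; v ends 39 cm/s.
5–9 s: v starts 39 cm/s; Δx = 39·4 + ½·-11·4² = 68 cm; v ends -5 cm/s.
x(9) = 4 + Σ Δx = 163 cm.

163 cm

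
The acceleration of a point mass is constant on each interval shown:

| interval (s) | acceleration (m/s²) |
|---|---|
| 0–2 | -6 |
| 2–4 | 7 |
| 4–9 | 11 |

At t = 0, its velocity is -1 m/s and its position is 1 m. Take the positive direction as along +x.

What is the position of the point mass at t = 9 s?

117.5 m

On each constant-a segment, Δv = aΔt and Δx = v₀Δt + ½aΔt²; chain segment to segment.
0–2 s: v starts -1 m/s; Δx = -1·2 + ½·-6·2² = -14 m; v ends -13 m/s.
2–4 s: v starts -13 m/s; Δx = -13·2 + ½·7·2² = -12 m; v ends 1 m/s.
4–9 s: v starts 1 m/s; Δx = 1·5 + ½·11·5² = 142.5 m; v ends 56 m/s.
x(9) = 1 + Σ Δx = 117.5 m.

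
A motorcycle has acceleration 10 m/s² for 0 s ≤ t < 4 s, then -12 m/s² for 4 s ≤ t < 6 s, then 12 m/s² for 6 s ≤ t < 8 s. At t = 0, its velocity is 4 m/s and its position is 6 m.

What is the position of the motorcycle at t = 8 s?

On each constant-a segment, Δv = aΔt and Δx = v₀Δt + ½aΔt²; chain segment to segment.
0–4 s: v starts 4 m/s; Δx = 4·4 + ½·10·4² = 96 m; v ends 44 m/s.
4–6 s: v starts 44 m/s; Δx = 44·2 + ½·-12·2² = 64 m; v ends 20 m/s.
6–8 s: v starts 20 m/s; Δx = 20·2 + ½·12·2² = 64 m; v ends 44 m/s.
x(8) = 6 + Σ Δx = 230 m.

230 m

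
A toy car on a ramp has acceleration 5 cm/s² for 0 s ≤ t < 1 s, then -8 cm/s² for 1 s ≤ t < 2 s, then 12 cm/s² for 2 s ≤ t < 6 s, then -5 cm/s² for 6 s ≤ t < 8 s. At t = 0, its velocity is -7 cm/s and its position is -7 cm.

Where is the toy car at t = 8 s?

104.5 cm

On each constant-a segment, Δv = aΔt and Δx = v₀Δt + ½aΔt²; chain segment to segment.
0–1 s: v starts -7 cm/s; Δx = -7·1 + ½·5·1² = -4.5 cm; v ends -2 cm/s.
1–2 s: v starts -2 cm/s; Δx = -2·1 + ½·-8·1² = -6 cm; v ends -10 cm/s.
2–6 s: v starts -10 cm/s; Δx = -10·4 + ½·12·4² = 56 cm; v ends 38 cm/s.
6–8 s: v starts 38 cm/s; Δx = 38·2 + ½·-5·2² = 66 cm; v ends 28 cm/s.
x(8) = -7 + Σ Δx = 104.5 cm.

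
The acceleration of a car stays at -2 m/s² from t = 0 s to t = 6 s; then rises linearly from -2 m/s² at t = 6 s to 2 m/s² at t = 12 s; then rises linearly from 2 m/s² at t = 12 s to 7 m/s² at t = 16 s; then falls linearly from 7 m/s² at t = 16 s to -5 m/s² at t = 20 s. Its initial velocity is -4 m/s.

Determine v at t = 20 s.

Δv equals the area under the a-t graph; then v = v₀ + Δv.
0–6 s: -2 × 6 = -12 m/s
6–12 s: ½(-2 + 2)(6) = 0 m/s
12–16 s: ½(2 + 7)(4) = 18 m/s
16–20 s: ½(7 + -5)(4) = 4 m/s
Δv = 10 m/s, so v(20) = -4 + (10) = 6 m/s.

6 m/s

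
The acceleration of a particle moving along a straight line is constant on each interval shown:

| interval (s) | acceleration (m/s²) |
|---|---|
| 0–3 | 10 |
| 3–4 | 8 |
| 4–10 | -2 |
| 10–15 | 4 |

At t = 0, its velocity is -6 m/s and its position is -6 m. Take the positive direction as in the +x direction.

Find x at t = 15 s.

355 m

On each constant-a segment, Δv = aΔt and Δx = v₀Δt + ½aΔt²; chain segment to segment.
0–3 s: v starts -6 m/s; Δx = -6·3 + ½·10·3² = 27 m; v ends 24 m/s.
3–4 s: v starts 24 m/s; Δx = 24·1 + ½·8·1² = 28 m; v ends 32 m/s.
4–10 s: v starts 32 m/s; Δx = 32·6 + ½·-2·6² = 156 m; v ends 20 m/s.
10–15 s: v starts 20 m/s; Δx = 20·5 + ½·4·5² = 150 m; v ends 40 m/s.
x(15) = -6 + Σ Δx = 355 m.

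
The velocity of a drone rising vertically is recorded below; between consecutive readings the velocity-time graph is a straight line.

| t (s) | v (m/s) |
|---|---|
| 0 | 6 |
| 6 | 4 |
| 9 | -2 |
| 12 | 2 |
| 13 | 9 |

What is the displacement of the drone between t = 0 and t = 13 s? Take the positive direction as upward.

Net displacement equals the area under the velocity-time graph (areas below the axis count negative).
0–6 s: ½(6 + 4)(6) = 30 m
6–9 s: ½(4 + -2)(3) = 3 m
9–12 s: ½(-2 + 2)(3) = 0 m
12–13 s: ½(2 + 9)(1) = 5.5 m
Net displacement = 38.5 m

38.5 m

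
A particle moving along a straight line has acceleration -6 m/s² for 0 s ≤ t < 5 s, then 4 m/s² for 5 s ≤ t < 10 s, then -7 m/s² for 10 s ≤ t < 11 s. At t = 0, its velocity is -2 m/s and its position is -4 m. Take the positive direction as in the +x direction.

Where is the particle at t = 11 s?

-214.5 m

On each constant-a segment, Δv = aΔt and Δx = v₀Δt + ½aΔt²; chain segment to segment.
0–5 s: v starts -2 m/s; Δx = -2·5 + ½·-6·5² = -85 m; v ends -32 m/s.
5–10 s: v starts -32 m/s; Δx = -32·5 + ½·4·5² = -110 m; v ends -12 m/s.
10–11 s: v starts -12 m/s; Δx = -12·1 + ½·-7·1² = -15.5 m; v ends -19 m/s.
x(11) = -4 + Σ Δx = -214.5 m.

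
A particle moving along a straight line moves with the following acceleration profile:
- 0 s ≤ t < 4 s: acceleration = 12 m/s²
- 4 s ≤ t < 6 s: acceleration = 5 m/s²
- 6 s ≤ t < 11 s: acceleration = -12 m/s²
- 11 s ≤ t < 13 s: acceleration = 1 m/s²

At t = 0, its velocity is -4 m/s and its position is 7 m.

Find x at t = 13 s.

295 m

On each constant-a segment, Δv = aΔt and Δx = v₀Δt + ½aΔt²; chain segment to segment.
0–4 s: v starts -4 m/s; Δx = -4·4 + ½·12·4² = 80 m; v ends 44 m/s.
4–6 s: v starts 44 m/s; Δx = 44·2 + ½·5·2² = 98 m; v ends 54 m/s.
6–11 s: v starts 54 m/s; Δx = 54·5 + ½·-12·5² = 120 m; v ends -6 m/s.
11–13 s: v starts -6 m/s; Δx = -6·2 + ½·1·2² = -10 m; v ends -4 m/s.
x(13) = 7 + Σ Δx = 295 m.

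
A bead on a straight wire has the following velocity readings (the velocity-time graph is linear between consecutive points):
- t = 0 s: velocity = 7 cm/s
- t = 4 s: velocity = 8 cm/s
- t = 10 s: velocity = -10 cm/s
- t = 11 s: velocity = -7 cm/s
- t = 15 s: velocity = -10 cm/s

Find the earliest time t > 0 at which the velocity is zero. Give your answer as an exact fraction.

t = 20/3 s

v changes sign on 4–10 s (from 8 to -10); the graph is linear there, so v = 0 at t = 4 + (-8)·(10 − 4)/(-10 − 8) = 20/3 s.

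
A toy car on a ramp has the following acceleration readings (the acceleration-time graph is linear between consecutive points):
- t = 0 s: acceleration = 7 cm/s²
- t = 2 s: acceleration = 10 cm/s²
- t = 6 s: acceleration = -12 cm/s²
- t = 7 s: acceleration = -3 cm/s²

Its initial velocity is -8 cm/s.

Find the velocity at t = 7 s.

-2.5 cm/s

Δv equals the area under the a-t graph; then v = v₀ + Δv.
0–2 s: ½(7 + 10)(2) = 17 cm/s
2–6 s: ½(10 + -12)(4) = -4 cm/s
6–7 s: ½(-12 + -3)(1) = -7.5 cm/s
Δv = 5.5 cm/s, so v(7) = -8 + (5.5) = -2.5 cm/s.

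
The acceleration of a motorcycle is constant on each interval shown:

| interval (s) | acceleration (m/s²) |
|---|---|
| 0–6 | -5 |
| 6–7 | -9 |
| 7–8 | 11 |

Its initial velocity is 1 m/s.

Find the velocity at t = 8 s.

Δv equals the area under the a-t graph; then v = v₀ + Δv.
0–6 s: -5 × 6 = -30 m/s
6–7 s: -9 × 1 = -9 m/s
7–8 s: 11 × 1 = 11 m/s
Δv = -28 m/s, so v(8) = 1 + (-28) = -27 m/s.

-27 m/s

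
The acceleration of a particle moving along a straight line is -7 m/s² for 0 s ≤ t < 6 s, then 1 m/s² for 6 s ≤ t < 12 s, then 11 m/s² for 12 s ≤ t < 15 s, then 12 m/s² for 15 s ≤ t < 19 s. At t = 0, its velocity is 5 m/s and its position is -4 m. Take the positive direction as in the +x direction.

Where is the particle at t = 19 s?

On each constant-a segment, Δv = aΔt and Δx = v₀Δt + ½aΔt²; chain segment to segment.
0–6 s: v starts 5 m/s; Δx = 5·6 + ½·-7·6² = -96 m; v ends -37 m/s.
6–12 s: v starts -37 m/s; Δx = -37·6 + ½·1·6² = -204 m; v ends -31 m/s.
12–15 s: v starts -31 m/s; Δx = -31·3 + ½·11·3² = -43.5 m; v ends 2 m/s.
15–19 s: v starts 2 m/s; Δx = 2·4 + ½·12·4² = 104 m; v ends 50 m/s.
x(19) = -4 + Σ Δx = -243.5 m.

-243.5 m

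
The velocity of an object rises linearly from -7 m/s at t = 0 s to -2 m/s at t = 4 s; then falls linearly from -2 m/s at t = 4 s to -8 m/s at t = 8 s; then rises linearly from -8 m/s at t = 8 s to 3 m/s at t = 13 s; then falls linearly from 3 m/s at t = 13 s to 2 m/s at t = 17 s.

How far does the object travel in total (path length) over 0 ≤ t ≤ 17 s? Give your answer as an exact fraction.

Distance (not displacement) is the total path length: add the absolute areas under v-t.
0–4 s: |½(-7 + -2)(4)| = 18 m
4–8 s: |½(-2 + -8)(4)| = 20 m
8–13 s: v = 0 at t = 128/11 s; triangle areas 160/11 + 45/22 = 365/22 m
13–17 s: |½(3 + 2)(4)| = 10 m
Total distance = 1421/22 m

1421/22 m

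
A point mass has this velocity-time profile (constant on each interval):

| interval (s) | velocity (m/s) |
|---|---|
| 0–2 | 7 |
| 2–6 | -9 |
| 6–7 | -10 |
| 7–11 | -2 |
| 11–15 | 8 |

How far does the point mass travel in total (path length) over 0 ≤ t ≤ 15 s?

Distance (not displacement) is the total path length: add the absolute areas under v-t.
0–2 s: |7| × 2 = 14 m
2–6 s: |-9| × 4 = 36 m
6–7 s: |-10| × 1 = 10 m
7–11 s: |-2| × 4 = 8 m
11–15 s: |8| × 4 = 32 m
Total distance = 100 m

100 m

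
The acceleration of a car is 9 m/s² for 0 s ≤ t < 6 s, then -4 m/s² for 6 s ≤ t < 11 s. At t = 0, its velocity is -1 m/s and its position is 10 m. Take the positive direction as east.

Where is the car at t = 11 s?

381 m

On each constant-a segment, Δv = aΔt and Δx = v₀Δt + ½aΔt²; chain segment to segment.
0–6 s: v starts -1 m/s; Δx = -1·6 + ½·9·6² = 156 m; v ends 53 m/s.
6–11 s: v starts 53 m/s; Δx = 53·5 + ½·-4·5² = 215 m; v ends 33 m/s.
x(11) = 10 + Σ Δx = 381 m.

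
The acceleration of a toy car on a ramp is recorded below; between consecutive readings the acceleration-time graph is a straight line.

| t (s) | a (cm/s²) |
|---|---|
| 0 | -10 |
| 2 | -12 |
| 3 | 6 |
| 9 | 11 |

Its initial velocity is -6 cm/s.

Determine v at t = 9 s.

20 cm/s

Δv equals the area under the a-t graph; then v = v₀ + Δv.
0–2 s: ½(-10 + -12)(2) = -22 cm/s
2–3 s: ½(-12 + 6)(1) = -3 cm/s
3–9 s: ½(6 + 11)(6) = 51 cm/s
Δv = 26 cm/s, so v(9) = -6 + (26) = 20 cm/s.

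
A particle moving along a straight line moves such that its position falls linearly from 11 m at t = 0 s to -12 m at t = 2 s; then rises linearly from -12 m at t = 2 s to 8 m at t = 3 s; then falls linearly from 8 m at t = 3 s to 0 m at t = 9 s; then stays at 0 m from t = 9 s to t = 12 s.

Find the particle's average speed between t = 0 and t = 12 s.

Average speed = (total path length)/(elapsed time); on a piecewise-linear x-t graph the path length is Σ|Δx|.
0–2 s: |Δx| = |-12 − 11| = 23 m
2–3 s: |Δx| = |8 − -12| = 20 m
3–9 s: |Δx| = |0 − 8| = 8 m
9–12 s: |Δx| = |0 − 0| = 0 m
Total path = 51 m; average speed = 51/12 = 4.25 m/s.

4.25 m/s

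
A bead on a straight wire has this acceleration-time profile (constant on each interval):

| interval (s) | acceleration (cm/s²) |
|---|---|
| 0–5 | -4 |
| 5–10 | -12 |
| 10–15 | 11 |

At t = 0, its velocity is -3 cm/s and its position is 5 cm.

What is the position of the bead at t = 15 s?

On each constant-a segment, Δv = aΔt and Δx = v₀Δt + ½aΔt²; chain segment to segment.
0–5 s: v starts -3 cm/s; Δx = -3·5 + ½·-4·5² = -65 cm; v ends -23 cm/s.
5–10 s: v starts -23 cm/s; Δx = -23·5 + ½·-12·5² = -265 cm; v ends -83 cm/s.
10–15 s: v starts -83 cm/s; Δx = -83·5 + ½·11·5² = -277.5 cm; v ends -28 cm/s.
x(15) = 5 + Σ Δx = -602.5 cm.

-602.5 cm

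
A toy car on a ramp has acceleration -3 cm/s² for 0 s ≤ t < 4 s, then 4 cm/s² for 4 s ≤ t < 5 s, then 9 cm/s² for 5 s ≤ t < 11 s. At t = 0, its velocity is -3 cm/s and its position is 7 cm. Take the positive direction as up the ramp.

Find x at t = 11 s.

54 cm

On each constant-a segment, Δv = aΔt and Δx = v₀Δt + ½aΔt²; chain segment to segment.
0–4 s: v starts -3 cm/s; Δx = -3·4 + ½·-3·4² = -36 cm; v ends -15 cm/s.
4–5 s: v starts -15 cm/s; Δx = -15·1 + ½·4·1² = -13 cm; v ends -11 cm/s.
5–11 s: v starts -11 cm/s; Δx = -11·6 + ½·9·6² = 96 cm; v ends 43 cm/s.
x(11) = 7 + Σ Δx = 54 cm.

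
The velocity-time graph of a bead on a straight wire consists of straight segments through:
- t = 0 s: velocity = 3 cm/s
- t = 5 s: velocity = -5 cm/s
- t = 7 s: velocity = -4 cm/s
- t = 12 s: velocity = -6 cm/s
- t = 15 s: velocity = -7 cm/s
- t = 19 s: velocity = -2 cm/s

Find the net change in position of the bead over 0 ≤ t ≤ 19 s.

-76.5 cm

Displacement is the signed area under the v-t curve.
0–5 s: ½(3 + -5)(5) = -5 cm
5–7 s: ½(-5 + -4)(2) = -9 cm
7–12 s: ½(-4 + -6)(5) = -25 cm
12–15 s: ½(-6 + -7)(3) = -19.5 cm
15–19 s: ½(-7 + -2)(4) = -18 cm
Net displacement = -76.5 cm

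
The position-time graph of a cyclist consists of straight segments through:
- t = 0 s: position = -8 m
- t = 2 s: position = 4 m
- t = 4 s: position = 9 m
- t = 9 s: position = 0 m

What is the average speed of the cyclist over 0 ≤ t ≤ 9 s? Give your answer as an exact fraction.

Average speed = (total path length)/(elapsed time); on a piecewise-linear x-t graph the path length is Σ|Δx|.
0–2 s: |Δx| = |4 − -8| = 12 m
2–4 s: |Δx| = |9 − 4| = 5 m
4–9 s: |Δx| = |0 − 9| = 9 m
Total path = 26 m; average speed = 26/9 = 26/9 m/s.

26/9 m/s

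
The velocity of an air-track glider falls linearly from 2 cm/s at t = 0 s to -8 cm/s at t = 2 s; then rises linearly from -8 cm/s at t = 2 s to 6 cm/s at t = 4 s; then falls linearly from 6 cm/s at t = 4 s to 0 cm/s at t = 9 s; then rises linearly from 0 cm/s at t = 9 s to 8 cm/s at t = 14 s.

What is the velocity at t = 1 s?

On 0–2 s the graph is linear from 2 to -8 cm/s: v(1) = 2 + (-8 − 2)·(1 − 0)/(2 − 0) = -3 cm/s.

-3 cm/s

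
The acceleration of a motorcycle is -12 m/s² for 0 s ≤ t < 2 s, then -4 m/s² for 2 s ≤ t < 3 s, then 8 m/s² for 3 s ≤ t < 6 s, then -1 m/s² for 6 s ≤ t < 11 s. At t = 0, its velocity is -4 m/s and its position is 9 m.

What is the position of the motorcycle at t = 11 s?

On each constant-a segment, Δv = aΔt and Δx = v₀Δt + ½aΔt²; chain segment to segment.
0–2 s: v starts -4 m/s; Δx = -4·2 + ½·-12·2² = -32 m; v ends -28 m/s.
2–3 s: v starts -28 m/s; Δx = -28·1 + ½·-4·1² = -30 m; v ends -32 m/s.
3–6 s: v starts -32 m/s; Δx = -32·3 + ½·8·3² = -60 m; v ends -8 m/s.
6–11 s: v starts -8 m/s; Δx = -8·5 + ½·-1·5² = -52.5 m; v ends -13 m/s.
x(11) = 9 + Σ Δx = -165.5 m.

-165.5 m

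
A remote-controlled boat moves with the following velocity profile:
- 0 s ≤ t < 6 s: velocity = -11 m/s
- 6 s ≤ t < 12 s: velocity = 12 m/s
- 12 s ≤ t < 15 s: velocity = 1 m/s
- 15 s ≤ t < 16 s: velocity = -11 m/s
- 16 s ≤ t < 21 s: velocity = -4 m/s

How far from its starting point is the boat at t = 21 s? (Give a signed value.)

-22 m

Displacement is the signed area under the v-t curve.
0–6 s: -11 × 6 = -66 m
6–12 s: 12 × 6 = 72 m
12–15 s: 1 × 3 = 3 m
15–16 s: -11 × 1 = -11 m
16–21 s: -4 × 5 = -20 m
Net displacement = -22 m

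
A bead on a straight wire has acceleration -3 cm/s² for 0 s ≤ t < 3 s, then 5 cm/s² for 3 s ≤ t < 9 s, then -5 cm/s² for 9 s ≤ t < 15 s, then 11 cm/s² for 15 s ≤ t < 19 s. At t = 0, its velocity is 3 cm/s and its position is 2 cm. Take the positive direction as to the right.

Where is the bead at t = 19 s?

169.5 cm

On each constant-a segment, Δv = aΔt and Δx = v₀Δt + ½aΔt²; chain segment to segment.
0–3 s: v starts 3 cm/s; Δx = 3·3 + ½·-3·3² = -4.5 cm; v ends -6 cm/s.
3–9 s: v starts -6 cm/s; Δx = -6·6 + ½·5·6² = 54 cm; v ends 24 cm/s.
9–15 s: v starts 24 cm/s; Δx = 24·6 + ½·-5·6² = 54 cm; v ends -6 cm/s.
15–19 s: v starts -6 cm/s; Δx = -6·4 + ½·11·4² = 64 cm; v ends 38 cm/s.
x(19) = 2 + Σ Δx = 169.5 cm.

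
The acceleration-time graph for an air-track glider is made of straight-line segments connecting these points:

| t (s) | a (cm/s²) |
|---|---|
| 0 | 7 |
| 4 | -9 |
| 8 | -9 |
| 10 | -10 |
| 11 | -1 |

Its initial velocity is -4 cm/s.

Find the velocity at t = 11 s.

Δv equals the area under the a-t graph; then v = v₀ + Δv.
0–4 s: ½(7 + -9)(4) = -4 cm/s
4–8 s: -9 × 4 = -36 cm/s
8–10 s: ½(-9 + -10)(2) = -19 cm/s
10–11 s: ½(-10 + -1)(1) = -5.5 cm/s
Δv = -64.5 cm/s, so v(11) = -4 + (-64.5) = -68.5 cm/s.

-68.5 cm/s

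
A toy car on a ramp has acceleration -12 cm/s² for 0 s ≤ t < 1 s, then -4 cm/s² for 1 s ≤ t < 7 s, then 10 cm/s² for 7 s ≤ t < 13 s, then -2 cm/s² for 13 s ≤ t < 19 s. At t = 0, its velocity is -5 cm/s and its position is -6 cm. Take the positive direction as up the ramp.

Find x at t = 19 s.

On each constant-a segment, Δv = aΔt and Δx = v₀Δt + ½aΔt²; chain segment to segment.
0–1 s: v starts -5 cm/s; Δx = -5·1 + ½·-12·1² = -11 cm; v ends -17 cm/s.
1–7 s: v starts -17 cm/s; Δx = -17·6 + ½·-4·6² = -174 cm; v ends -41 cm/s.
7–13 s: v starts -41 cm/s; Δx = -41·6 + ½·10·6² = -66 cm; v ends 19 cm/s.
13–19 s: v starts 19 cm/s; Δx = 19·6 + ½·-2·6² = 78 cm; v ends 7 cm/s.
x(19) = -6 + Σ Δx = -179 cm.

-179 cm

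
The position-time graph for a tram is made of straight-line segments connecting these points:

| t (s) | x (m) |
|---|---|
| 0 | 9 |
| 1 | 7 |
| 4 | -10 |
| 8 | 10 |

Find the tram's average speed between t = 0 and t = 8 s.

4.875 m/s

Average speed = (total path length)/(elapsed time); on a piecewise-linear x-t graph the path length is Σ|Δx|.
0–1 s: |Δx| = |7 − 9| = 2 m
1–4 s: |Δx| = |-10 − 7| = 17 m
4–8 s: |Δx| = |10 − -10| = 20 m
Total path = 39 m; average speed = 39/8 = 4.875 m/s.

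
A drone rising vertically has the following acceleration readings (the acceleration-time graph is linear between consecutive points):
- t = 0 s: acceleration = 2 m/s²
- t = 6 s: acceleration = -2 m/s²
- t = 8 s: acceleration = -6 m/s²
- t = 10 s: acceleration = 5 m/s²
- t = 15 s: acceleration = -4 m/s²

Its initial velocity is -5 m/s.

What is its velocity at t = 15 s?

-11.5 m/s

Δv equals the area under the a-t graph; then v = v₀ + Δv.
0–6 s: ½(2 + -2)(6) = 0 m/s
6–8 s: ½(-2 + -6)(2) = -8 m/s
8–10 s: ½(-6 + 5)(2) = -1 m/s
10–15 s: ½(5 + -4)(5) = 2.5 m/s
Δv = -6.5 m/s, so v(15) = -5 + (-6.5) = -11.5 m/s.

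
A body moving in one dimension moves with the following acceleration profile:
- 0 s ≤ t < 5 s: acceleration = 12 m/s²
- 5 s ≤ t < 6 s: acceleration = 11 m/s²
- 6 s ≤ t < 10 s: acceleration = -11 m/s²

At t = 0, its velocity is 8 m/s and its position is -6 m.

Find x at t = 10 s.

On each constant-a segment, Δv = aΔt and Δx = v₀Δt + ½aΔt²; chain segment to segment.
0–5 s: v starts 8 m/s; Δx = 8·5 + ½·12·5² = 190 m; v ends 68 m/s.
5–6 s: v starts 68 m/s; Δx = 68·1 + ½·11·1² = 73.5 m; v ends 79 m/s.
6–10 s: v starts 79 m/s; Δx = 79·4 + ½·-11·4² = 228 m; v ends 35 m/s.
x(10) = -6 + Σ Δx = 485.5 m.

485.5 m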